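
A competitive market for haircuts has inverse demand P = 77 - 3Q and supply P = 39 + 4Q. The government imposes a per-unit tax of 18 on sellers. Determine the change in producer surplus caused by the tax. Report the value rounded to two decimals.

Pre-tax equilibrium: 77 - 3Q = 39 + 4Q gives Q* = 5.4286, P* = 60.7143.
With the tax, sellers need 18 more per unit: 77 - 3Q = 39 + 4Q + 18, so Q_t = 2.8571. Buyers pay P_b = 68.4286; sellers receive P_s = P_b - 18 = 50.4286.
Producers lose the trapezoid between P_s and P* out to Q_t plus the triangle from Q_t to Q*: change in PS = 16.3265 - 58.9388 = -42.6122.

-42.61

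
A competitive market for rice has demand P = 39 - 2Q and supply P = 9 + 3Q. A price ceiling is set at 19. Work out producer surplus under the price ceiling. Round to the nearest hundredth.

Free-market equilibrium: 39 - 2Q = 9 + 3Q gives Q* = 6, P* = 27.
At P = 19, sellers supply (19 - 9)/3 = 3.3333 while buyers want more, so the quantity traded is 3.3333 at price 19.
PS is the triangle above supply below 19: (1/2)(3.3333)(19 - 9) = 16.6667.

16.67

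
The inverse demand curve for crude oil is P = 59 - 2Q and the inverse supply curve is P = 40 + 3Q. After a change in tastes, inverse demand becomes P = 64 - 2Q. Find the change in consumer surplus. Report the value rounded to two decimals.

Initial equilibrium: Q_0 = 3.8, P_0 = 51.4; CS_0 = (1/2)(3.8)(7.6) = 14.44, PS_0 = (1/2)(3.8)(11.4) = 21.66.
New equilibrium: 64 - 2Q = 40 + 3Q gives Q_1 = 4.8, P_1 = 54.4; CS_1 = 23.04, PS_1 = 34.56.
Change in consumer surplus = 23.04 - 14.44 = 8.6.

8.60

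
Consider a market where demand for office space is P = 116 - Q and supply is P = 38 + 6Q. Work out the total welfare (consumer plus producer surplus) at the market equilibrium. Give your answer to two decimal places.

434.57

Set 116 - Q = 38 + 6Q, which gives 78 = 7Q, so Q* = 11.1429 and P* = 116 - (11.1429) = 104.8571.
CS = (1/2)(11.1429)(11.1429) = 62.0816 and PS = (1/2)(11.1429)(66.8571) = 372.4898, so total surplus = 434.5714.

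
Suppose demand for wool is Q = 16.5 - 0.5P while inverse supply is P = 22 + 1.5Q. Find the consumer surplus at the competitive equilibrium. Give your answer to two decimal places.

Rewriting demand in inverse form: P = 33 - 2Q.
Equilibrium: 33 - 2Q = 22 + 1.5Q, so Q* = 3.1429 and P* = 26.7143.
The demand choke price is 33, so CS = (1/2)(Q*)(33 - P*) = (1/2)(3.1429)(6.2857) = 9.8776.

9.88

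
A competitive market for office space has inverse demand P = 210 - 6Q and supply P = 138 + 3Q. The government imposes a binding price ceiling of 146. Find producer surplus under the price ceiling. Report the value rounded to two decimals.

10.67

Free-market equilibrium: 210 - 6Q = 138 + 3Q gives Q* = 8, P* = 162.
At the ceiling price 146, quantity supplied is (146 - 138)/3 = 2.6667; supply is the short side, so Q = 2.6667 trades at P = 146.
PS is the triangle above supply below 146: (1/2)(2.6667)(146 - 138) = 10.6667.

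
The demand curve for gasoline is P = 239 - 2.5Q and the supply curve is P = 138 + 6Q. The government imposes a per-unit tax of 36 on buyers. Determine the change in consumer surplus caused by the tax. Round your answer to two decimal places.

-103.39

Pre-tax equilibrium: 239 - 2.5Q = 138 + 6Q gives Q* = 11.8824, P* = 209.2941.
With the tax, buyers' net willingness to pay falls by 36: (239 - 36) - 2.5Q = 138 + 6Q, so Q_t = 7.6471. Buyers pay P_b = 219.8824; sellers receive P_s = P_b - 36 = 183.8824.
Consumers lose the trapezoid between P* and P_b out to Q_t plus the triangle from Q_t to Q*: change in CS = 73.0969 - 176.4879 = -103.391.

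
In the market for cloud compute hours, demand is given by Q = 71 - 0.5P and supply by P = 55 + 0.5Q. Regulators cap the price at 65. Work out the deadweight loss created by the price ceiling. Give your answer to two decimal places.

273.80

Rewriting demand in inverse form: P = 142 - 2Q.
Free-market equilibrium: 142 - 2Q = 55 + 0.5Q gives Q* = 34.8, P* = 72.4.
At the ceiling price 65, quantity supplied is (65 - 55)/0.5 = 20; supply is the short side, so Q = 20 trades at P = 65.
At Q = 20 the demand price is 102 and the supply price is 65. Deadweight loss is the triangle between the curves from 20 to 34.8: (1/2)(102 - 65)(34.8 - 20) = 273.8.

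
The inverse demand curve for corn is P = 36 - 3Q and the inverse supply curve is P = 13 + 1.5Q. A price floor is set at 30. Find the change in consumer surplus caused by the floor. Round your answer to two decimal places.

Free-market equilibrium: 36 - 3Q = 13 + 1.5Q gives Q* = 5.1111, P* = 20.6667.
At the floor price 30, quantity demanded is (36 - 30)/3 = 2; demand is the short side, so Q = 2 trades at P = 30.
CS goes from (1/2)(5.1111)(15.3333) = 39.1852 to 6 (computed as (36 - 30)(2) - (1/2)(3)(2)^2), a change of -33.1852.

-33.19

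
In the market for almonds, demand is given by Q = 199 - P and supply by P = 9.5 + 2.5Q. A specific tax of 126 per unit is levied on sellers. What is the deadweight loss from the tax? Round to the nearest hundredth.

2268.00

Rewriting demand in inverse form: P = 199 - Q.
Pre-tax equilibrium: 199 - Q = 9.5 + 2.5Q gives Q* = 54.1429, P* = 144.8571.
With the tax, sellers need 126 more per unit: 199 - Q = 9.5 + 2.5Q + 126, so Q_t = 18.1429. Buyers pay P_b = 180.8571; sellers receive P_s = P_b - 126 = 54.8571.
Deadweight loss is the triangle between the curves from Q_t to Q*: (1/2)(54.1429 - 18.1429)(126) = 2268.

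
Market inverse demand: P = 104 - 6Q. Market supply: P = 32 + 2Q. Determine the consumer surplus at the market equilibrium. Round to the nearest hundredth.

243.00

Equilibrium: 104 - 6Q = 32 + 2Q, so Q* = 9 and P* = 50.
CS is the area between the demand curve and P* from 0 to Q*: (1/2)(9)(54) = 243.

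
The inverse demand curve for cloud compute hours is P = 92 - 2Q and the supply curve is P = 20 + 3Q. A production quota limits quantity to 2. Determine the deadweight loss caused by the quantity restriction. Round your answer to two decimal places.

Without the quota, 92 - 2Q = 20 + 3Q gives Q* = 14.4.
At Q = 2 the demand price is 92 - 2(2) = 88 and the supply price is 20 + 3(2) = 26.
DWL = (1/2)(gap between curves at 2) x (Q* - 2) = (1/2)(62)(12.4) = 384.4.

384.40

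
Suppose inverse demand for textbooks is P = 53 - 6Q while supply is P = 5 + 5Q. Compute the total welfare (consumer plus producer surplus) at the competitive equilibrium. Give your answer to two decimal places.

Set 53 - 6Q = 5 + 5Q, which gives 48 = 11Q, so Q* = 4.3636 and P* = 53 - 6(4.3636) = 26.8182.
Total surplus is the full triangle between the curves from 0 to Q*: (1/2)(4.3636)(53 - 5) = 104.7273.

104.73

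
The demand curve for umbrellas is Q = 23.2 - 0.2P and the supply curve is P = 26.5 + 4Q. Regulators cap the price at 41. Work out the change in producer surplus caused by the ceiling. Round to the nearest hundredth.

Rewriting demand in inverse form: P = 116 - 5Q.
Free-market equilibrium: 116 - 5Q = 26.5 + 4Q gives Q* = 9.9444, P* = 66.2778.
At the ceiling price 41, quantity supplied is (41 - 26.5)/4 = 3.625; supply is the short side, so Q = 3.625 trades at P = 41.
PS goes from (1/2)(9.9444)(39.7778) = 197.784 to 26.2812 (computed as (41 - 26.5)(3.625) - (1/2)(4)(3.625)^2), a change of -171.5027.

-171.50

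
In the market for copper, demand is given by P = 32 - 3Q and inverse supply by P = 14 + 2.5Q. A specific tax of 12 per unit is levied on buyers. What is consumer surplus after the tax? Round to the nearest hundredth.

1.79

Pre-tax equilibrium: 32 - 3Q = 14 + 2.5Q gives Q* = 3.2727, P* = 22.1818.
A tax on buyers shifts demand down by 12: (32 - 12) - 3Q = 14 + 2.5Q, so Q_t = 1.0909. Buyers pay P_b = 28.7273; sellers receive P_s = P_b - 12 = 16.7273.
Consumer surplus is the triangle under demand above P_b: (1/2)(1.0909)(32 - 28.7273) = 1.7851.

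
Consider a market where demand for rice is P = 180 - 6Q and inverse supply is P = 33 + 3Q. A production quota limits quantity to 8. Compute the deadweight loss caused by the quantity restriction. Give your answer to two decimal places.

312.50

Without the quota, 180 - 6Q = 33 + 3Q gives Q* = 16.3333.
At Q = 8 the demand price is 180 - 6(8) = 132 and the supply price is 33 + 3(8) = 57.
DWL = (1/2)(gap between curves at 8) x (Q* - 8) = (1/2)(75)(8.3333) = 312.5.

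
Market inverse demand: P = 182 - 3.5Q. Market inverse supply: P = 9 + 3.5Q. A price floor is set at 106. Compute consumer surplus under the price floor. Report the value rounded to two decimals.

825.14

Without the control, 182 - 3.5Q = 9 + 3.5Q so Q* = 24.7143 and P* = 95.5.
At the floor price 106, quantity demanded is (182 - 106)/3.5 = 21.7143; demand is the short side, so Q = 21.7143 trades at P = 106.
CS is the triangle under demand above 106: (1/2)(21.7143)(182 - 106) = 825.1429.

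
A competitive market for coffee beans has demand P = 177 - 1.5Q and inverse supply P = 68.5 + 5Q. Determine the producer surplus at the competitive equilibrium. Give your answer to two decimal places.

Setting demand equal to supply, 108.5 = 6.5Q, so Q* = 16.6923 and P* = 151.9615.
Producer surplus is the triangle above supply below P*: (1/2)(16.6923)(151.9615 - 68.5) = (1/2)(16.6923)(83.4615) = 696.5828.

696.58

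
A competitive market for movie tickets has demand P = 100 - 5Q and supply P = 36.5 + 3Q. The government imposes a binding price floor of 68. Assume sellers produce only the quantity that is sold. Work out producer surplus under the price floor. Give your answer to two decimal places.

140.16

Without the control, 100 - 5Q = 36.5 + 3Q so Q* = 7.9375 and P* = 60.3125.
At P = 68, buyers demand (100 - 68)/5 = 6.4 while sellers would supply more, so the quantity traded is 6.4 at price 68.
The supply price at Q = 6.4 is 55.7. PS is the trapezoid between 68 and supply over [0, 6.4]: (1/2)[(68 - 36.5) + (68 - 55.7)](6.4) = 140.16.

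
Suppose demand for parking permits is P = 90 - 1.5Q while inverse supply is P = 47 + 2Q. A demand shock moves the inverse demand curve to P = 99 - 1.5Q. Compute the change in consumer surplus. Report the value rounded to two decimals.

52.35

Initial equilibrium: Q_0 = 12.2857, P_0 = 71.5714; CS_0 = (1/2)(12.2857)(18.4286) = 113.2041, PS_0 = (1/2)(12.2857)(24.5714) = 150.9388.
New equilibrium: 99 - 1.5Q = 47 + 2Q gives Q_1 = 14.8571, P_1 = 76.7143; CS_1 = 165.551, PS_1 = 220.7347.
Change in consumer surplus = 165.551 - 113.2041 = 52.3469.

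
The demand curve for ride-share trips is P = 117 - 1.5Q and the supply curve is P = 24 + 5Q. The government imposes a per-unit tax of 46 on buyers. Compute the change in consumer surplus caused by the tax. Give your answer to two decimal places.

Without the tax, 117 - 1.5Q = 24 + 5Q so Q* = 14.3077 and P* = 95.5385.
With the tax, buyers' net willingness to pay falls by 46: (117 - 46) - 1.5Q = 24 + 5Q, so Q_t = 7.2308. Buyers pay P_b = 106.1538; sellers receive P_s = P_b - 46 = 60.1538.
Consumers lose the trapezoid between P* and P_b out to Q_t plus the triangle from Q_t to Q*: change in CS = 39.213 - 153.5325 = -114.3195.

-114.32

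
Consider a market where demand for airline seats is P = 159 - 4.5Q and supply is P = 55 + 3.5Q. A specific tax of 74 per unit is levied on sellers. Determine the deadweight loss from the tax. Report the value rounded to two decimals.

Without the tax, 159 - 4.5Q = 55 + 3.5Q so Q* = 13 and P* = 100.5.
A tax on sellers shifts supply up by 74: 159 - 4.5Q = 55 + 3.5Q + 74, so Q_t = 3.75. Buyers pay P_b = 142.125; sellers receive P_s = P_b - 74 = 68.125.
Deadweight loss is the triangle between the curves from Q_t to Q*: (1/2)(13 - 3.75)(74) = 342.25.

342.25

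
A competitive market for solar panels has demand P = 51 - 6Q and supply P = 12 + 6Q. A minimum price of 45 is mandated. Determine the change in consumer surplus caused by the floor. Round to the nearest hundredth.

Free-market equilibrium: 51 - 6Q = 12 + 6Q gives Q* = 3.25, P* = 31.5.
At the floor price 45, quantity demanded is (51 - 45)/6 = 1; demand is the short side, so Q = 1 trades at P = 45.
CS goes from (1/2)(3.25)(19.5) = 31.6875 to 3 (computed as (51 - 45)(1) - (1/2)(6)(1)^2), a change of -28.6875.

-28.69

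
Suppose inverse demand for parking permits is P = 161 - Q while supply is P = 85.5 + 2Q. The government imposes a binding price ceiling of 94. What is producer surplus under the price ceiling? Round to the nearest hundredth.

18.06

Free-market equilibrium: 161 - Q = 85.5 + 2Q gives Q* = 25.1667, P* = 135.8333.
At the ceiling price 94, quantity supplied is (94 - 85.5)/2 = 4.25; supply is the short side, so Q = 4.25 trades at P = 94.
PS is the triangle above supply below 94: (1/2)(4.25)(94 - 85.5) = 18.0625.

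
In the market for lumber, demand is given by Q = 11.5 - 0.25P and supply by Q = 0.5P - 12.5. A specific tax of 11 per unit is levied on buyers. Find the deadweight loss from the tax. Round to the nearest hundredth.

10.08

Rewriting demand in inverse form: P = 46 - 4Q.
Rewriting supply in inverse form: P = 25 + 2Q.
Without the tax, 46 - 4Q = 25 + 2Q so Q* = 3.5 and P* = 32.
With the tax, buyers' net willingness to pay falls by 11: (46 - 11) - 4Q = 25 + 2Q, so Q_t = 1.6667. Buyers pay P_b = 39.3333; sellers receive P_s = P_b - 11 = 28.3333.
The welfare triangle lost has base Q* - Q_t = 1.8333 and height t = 11, so DWL = (1/2)(1.8333)(11) = 10.0833.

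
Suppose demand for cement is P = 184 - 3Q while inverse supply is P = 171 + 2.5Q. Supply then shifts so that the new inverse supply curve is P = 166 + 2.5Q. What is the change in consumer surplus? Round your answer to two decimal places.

Initial equilibrium: Q_0 = 2.3636, P_0 = 176.9091; CS_0 = (1/2)(2.3636)(7.0909) = 8.3802, PS_0 = (1/2)(2.3636)(5.9091) = 6.9835.
New equilibrium: 184 - 3Q = 166 + 2.5Q gives Q_1 = 3.2727, P_1 = 174.1818; CS_1 = 16.0661, PS_1 = 13.3884.
Change in consumer surplus = 16.0661 - 8.3802 = 7.686.

7.69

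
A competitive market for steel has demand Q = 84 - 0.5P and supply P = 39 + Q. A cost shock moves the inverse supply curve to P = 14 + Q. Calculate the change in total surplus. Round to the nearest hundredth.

Rewriting demand in inverse form: P = 168 - 2Q.
Initial equilibrium: Q_0 = 43, P_0 = 82; CS_0 = (1/2)(43)(86) = 1849, PS_0 = (1/2)(43)(43) = 924.5.
New equilibrium: 168 - 2Q = 14 + Q gives Q_1 = 51.3333, P_1 = 65.3333; CS_1 = 2635.1111, PS_1 = 1317.5556.
Change in total surplus = (2635.1111 + 1317.5556) - (1849 + 924.5) = 1179.1667.

1179.17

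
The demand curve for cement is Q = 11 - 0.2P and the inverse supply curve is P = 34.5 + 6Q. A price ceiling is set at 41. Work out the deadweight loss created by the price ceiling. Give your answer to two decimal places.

Rewriting demand in inverse form: P = 55 - 5Q.
Without the control, 55 - 5Q = 34.5 + 6Q so Q* = 1.8636 and P* = 45.6818.
At P = 41, sellers supply (41 - 34.5)/6 = 1.0833 while buyers want more, so the quantity traded is 1.0833 at price 41.
At Q = 1.0833 the demand price is 49.5833 and the supply price is 41. Deadweight loss is the triangle between the curves from 1.0833 to 1.8636: (1/2)(49.5833 - 41)(1.8636 - 1.0833) = 3.3488.

3.35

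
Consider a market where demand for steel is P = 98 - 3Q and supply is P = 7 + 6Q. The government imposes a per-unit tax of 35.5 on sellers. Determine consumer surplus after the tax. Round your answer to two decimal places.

Pre-tax equilibrium: 98 - 3Q = 7 + 6Q gives Q* = 10.1111, P* = 67.6667.
A tax on sellers shifts supply up by 35.5: 98 - 3Q = 7 + 6Q + 35.5, so Q_t = 6.1667. Buyers pay P_b = 79.5; sellers receive P_s = P_b - 35.5 = 44.
CS = (1/2)(Q_t)(98 - P_b) = (1/2)(6.1667)(18.5) = 57.0417.

57.04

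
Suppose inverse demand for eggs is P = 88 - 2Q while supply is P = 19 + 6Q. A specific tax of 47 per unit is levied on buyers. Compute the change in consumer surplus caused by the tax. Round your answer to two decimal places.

Without the tax, 88 - 2Q = 19 + 6Q so Q* = 8.625 and P* = 70.75.
With the tax, buyers' net willingness to pay falls by 47: (88 - 47) - 2Q = 19 + 6Q, so Q_t = 2.75. Buyers pay P_b = 82.5; sellers receive P_s = P_b - 47 = 35.5.
Consumers lose the trapezoid between P* and P_b out to Q_t plus the triangle from Q_t to Q*: change in CS = 7.5625 - 74.3906 = -66.8281.

-66.83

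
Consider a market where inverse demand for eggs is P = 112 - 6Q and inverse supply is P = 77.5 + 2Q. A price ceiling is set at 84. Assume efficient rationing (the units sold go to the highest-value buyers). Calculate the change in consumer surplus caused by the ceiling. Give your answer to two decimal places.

3.52

Free-market equilibrium: 112 - 6Q = 77.5 + 2Q gives Q* = 4.3125, P* = 86.125.
At P = 84, sellers supply (84 - 77.5)/2 = 3.25 while buyers want more, so the quantity traded is 3.25 at price 84.
CS goes from (1/2)(4.3125)(25.875) = 55.793 to 59.3125 (computed as (112 - 84)(3.25) - (1/2)(6)(3.25)^2), a change of 3.5195.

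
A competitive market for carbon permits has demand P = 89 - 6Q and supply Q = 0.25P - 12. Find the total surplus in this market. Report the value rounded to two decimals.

Rewriting supply in inverse form: P = 48 + 4Q.
Set 89 - 6Q = 48 + 4Q, which gives 41 = 10Q, so Q* = 4.1 and P* = 89 - 6(4.1) = 64.4.
CS = (1/2)(4.1)(24.6) = 50.43 and PS = (1/2)(4.1)(16.4) = 33.62, so total surplus = 84.05.

84.05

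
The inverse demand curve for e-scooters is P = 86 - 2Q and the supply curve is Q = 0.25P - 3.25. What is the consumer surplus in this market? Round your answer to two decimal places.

Rewriting supply in inverse form: P = 13 + 4Q.
Equilibrium: 86 - 2Q = 13 + 4Q, so Q* = 12.1667 and P* = 61.6667.
The demand choke price is 86, so CS = (1/2)(Q*)(86 - P*) = (1/2)(12.1667)(24.3333) = 148.0278.

148.03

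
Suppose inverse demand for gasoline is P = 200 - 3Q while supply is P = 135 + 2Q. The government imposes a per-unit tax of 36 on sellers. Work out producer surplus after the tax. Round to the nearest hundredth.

Pre-tax equilibrium: 200 - 3Q = 135 + 2Q gives Q* = 13, P* = 161.
With the tax, sellers need 36 more per unit: 200 - 3Q = 135 + 2Q + 36, so Q_t = 5.8. Buyers pay P_b = 182.6; sellers receive P_s = P_b - 36 = 146.6.
Producer surplus is the triangle above supply below P_s: (1/2)(5.8)(146.6 - 135) = 33.64.

33.64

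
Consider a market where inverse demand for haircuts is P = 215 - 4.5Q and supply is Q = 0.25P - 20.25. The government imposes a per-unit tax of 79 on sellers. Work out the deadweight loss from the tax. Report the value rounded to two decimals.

Rewriting supply in inverse form: P = 81 + 4Q.
Pre-tax equilibrium: 215 - 4.5Q = 81 + 4Q gives Q* = 15.7647, P* = 144.0588.
A tax on sellers shifts supply up by 79: 215 - 4.5Q = 81 + 4Q + 79, so Q_t = 6.4706. Buyers pay P_b = 185.8824; sellers receive P_s = P_b - 79 = 106.8824.
The welfare triangle lost has base Q* - Q_t = 9.2941 and height t = 79, so DWL = (1/2)(9.2941)(79) = 367.1176.

367.12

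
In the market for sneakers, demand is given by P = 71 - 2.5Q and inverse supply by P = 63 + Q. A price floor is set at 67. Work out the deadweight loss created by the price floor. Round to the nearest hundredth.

0.82

Without the control, 71 - 2.5Q = 63 + Q so Q* = 2.2857 and P* = 65.2857.
At the floor price 67, quantity demanded is (71 - 67)/2.5 = 1.6; demand is the short side, so Q = 1.6 trades at P = 67.
At Q = 1.6 the demand price is 67 and the supply price is 64.6. Deadweight loss is the triangle between the curves from 1.6 to 2.2857: (1/2)(67 - 64.6)(2.2857 - 1.6) = 0.8229.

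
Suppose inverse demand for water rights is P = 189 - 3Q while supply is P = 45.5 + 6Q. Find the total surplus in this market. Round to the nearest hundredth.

Equilibrium: 189 - 3Q = 45.5 + 6Q, so Q* = 15.9444 and P* = 141.1667.
Total surplus is the full triangle between the curves from 0 to Q*: (1/2)(15.9444)(189 - 45.5) = 1144.0139.

1144.01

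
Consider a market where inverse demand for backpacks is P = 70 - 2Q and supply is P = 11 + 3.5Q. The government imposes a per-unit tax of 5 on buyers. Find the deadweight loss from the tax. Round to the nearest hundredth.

Without the tax, 70 - 2Q = 11 + 3.5Q so Q* = 10.7273 and P* = 48.5455.
With the tax, buyers' net willingness to pay falls by 5: (70 - 5) - 2Q = 11 + 3.5Q, so Q_t = 9.8182. Buyers pay P_b = 50.3636; sellers receive P_s = P_b - 5 = 45.3636.
Deadweight loss is the triangle between the curves from Q_t to Q*: (1/2)(10.7273 - 9.8182)(5) = 2.2727.

2.27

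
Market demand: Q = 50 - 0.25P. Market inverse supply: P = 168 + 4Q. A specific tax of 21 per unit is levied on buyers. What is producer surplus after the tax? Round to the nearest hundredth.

3.78

Rewriting demand in inverse form: P = 200 - 4Q.
Without the tax, 200 - 4Q = 168 + 4Q so Q* = 4 and P* = 184.
With the tax, buyers' net willingness to pay falls by 21: (200 - 21) - 4Q = 168 + 4Q, so Q_t = 1.375. Buyers pay P_b = 194.5; sellers receive P_s = P_b - 21 = 173.5.
PS = (1/2)(Q_t)(P_s - 168) = (1/2)(1.375)(5.5) = 3.7812.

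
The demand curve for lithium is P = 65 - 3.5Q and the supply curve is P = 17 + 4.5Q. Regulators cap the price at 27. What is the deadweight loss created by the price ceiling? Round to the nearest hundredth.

Free-market equilibrium: 65 - 3.5Q = 17 + 4.5Q gives Q* = 6, P* = 44.
At the ceiling price 27, quantity supplied is (27 - 17)/4.5 = 2.2222; supply is the short side, so Q = 2.2222 trades at P = 27.
At Q = 2.2222 the demand price is 57.2222 and the supply price is 27. Deadweight loss is the triangle between the curves from 2.2222 to 6: (1/2)(57.2222 - 27)(6 - 2.2222) = 57.0864.

57.09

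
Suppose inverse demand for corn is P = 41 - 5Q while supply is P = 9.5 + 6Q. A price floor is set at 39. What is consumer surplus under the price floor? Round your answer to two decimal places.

0.40

Without the control, 41 - 5Q = 9.5 + 6Q so Q* = 2.8636 and P* = 26.6818.
At the floor price 39, quantity demanded is (41 - 39)/5 = 0.4; demand is the short side, so Q = 0.4 trades at P = 39.
CS is the triangle under demand above 39: (1/2)(0.4)(41 - 39) = 0.4.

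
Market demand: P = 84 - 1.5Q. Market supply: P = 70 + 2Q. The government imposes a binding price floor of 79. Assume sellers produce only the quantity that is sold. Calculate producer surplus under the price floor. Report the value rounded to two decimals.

Without the control, 84 - 1.5Q = 70 + 2Q so Q* = 4 and P* = 78.
At P = 79, buyers demand (84 - 79)/1.5 = 3.3333 while sellers would supply more, so the quantity traded is 3.3333 at price 79.
The supply price at Q = 3.3333 is 76.6667. PS is the trapezoid between 79 and supply over [0, 3.3333]: (1/2)[(79 - 70) + (79 - 76.6667)](3.3333) = 18.8889.

18.89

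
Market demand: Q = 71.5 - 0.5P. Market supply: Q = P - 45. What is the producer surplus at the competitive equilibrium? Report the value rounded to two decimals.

533.56

Rewriting demand in inverse form: P = 143 - 2Q.
Rewriting supply in inverse form: P = 45 + Q.
Setting demand equal to supply, 98 = 3Q, so Q* = 32.6667 and P* = 77.6667.
The supply curve's price intercept is 45, so PS = (1/2)(Q*)(P* - 45) = (1/2)(32.6667)(32.6667) = 533.5556.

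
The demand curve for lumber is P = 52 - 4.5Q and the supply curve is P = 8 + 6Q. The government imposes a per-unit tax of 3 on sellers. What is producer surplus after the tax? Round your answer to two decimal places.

45.74

Pre-tax equilibrium: 52 - 4.5Q = 8 + 6Q gives Q* = 4.1905, P* = 33.1429.
A tax on sellers shifts supply up by 3: 52 - 4.5Q = 8 + 6Q + 3, so Q_t = 3.9048. Buyers pay P_b = 34.4286; sellers receive P_s = P_b - 3 = 31.4286.
Producer surplus is the triangle above supply below P_s: (1/2)(3.9048)(31.4286 - 8) = 45.7415.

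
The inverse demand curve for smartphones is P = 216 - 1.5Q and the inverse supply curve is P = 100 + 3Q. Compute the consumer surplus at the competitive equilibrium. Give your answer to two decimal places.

Set 216 - 1.5Q = 100 + 3Q, which gives 116 = 4.5Q, so Q* = 25.7778 and P* = 216 - 1.5(25.7778) = 177.3333.
The demand choke price is 216, so CS = (1/2)(Q*)(216 - P*) = (1/2)(25.7778)(38.6667) = 498.3704.

498.37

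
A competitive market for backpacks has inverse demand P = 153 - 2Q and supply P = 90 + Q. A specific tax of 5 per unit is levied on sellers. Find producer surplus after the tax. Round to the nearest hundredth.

Pre-tax equilibrium: 153 - 2Q = 90 + Q gives Q* = 21, P* = 111.
A tax on sellers shifts supply up by 5: 153 - 2Q = 90 + Q + 5, so Q_t = 19.3333. Buyers pay P_b = 114.3333; sellers receive P_s = P_b - 5 = 109.3333.
PS = (1/2)(Q_t)(P_s - 90) = (1/2)(19.3333)(19.3333) = 186.8889.

186.89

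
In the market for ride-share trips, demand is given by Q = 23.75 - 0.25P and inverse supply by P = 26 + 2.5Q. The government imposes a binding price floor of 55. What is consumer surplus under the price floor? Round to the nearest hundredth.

Rewriting demand in inverse form: P = 95 - 4Q.
Free-market equilibrium: 95 - 4Q = 26 + 2.5Q gives Q* = 10.6154, P* = 52.5385.
At the floor price 55, quantity demanded is (95 - 55)/4 = 10; demand is the short side, so Q = 10 trades at P = 55.
CS is the triangle under demand above 55: (1/2)(10)(95 - 55) = 200.

200.00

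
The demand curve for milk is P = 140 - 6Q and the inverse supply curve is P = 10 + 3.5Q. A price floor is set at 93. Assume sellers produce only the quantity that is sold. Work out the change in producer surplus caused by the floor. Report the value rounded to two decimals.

215.08

Without the control, 140 - 6Q = 10 + 3.5Q so Q* = 13.6842 and P* = 57.8947.
At P = 93, buyers demand (140 - 93)/6 = 7.8333 while sellers would supply more, so the quantity traded is 7.8333 at price 93.
PS goes from (1/2)(13.6842)(47.8947) = 327.7008 to 542.7847 (computed as (93 - 10)(7.8333) - (1/2)(3.5)(7.8333)^2), a change of 215.0839.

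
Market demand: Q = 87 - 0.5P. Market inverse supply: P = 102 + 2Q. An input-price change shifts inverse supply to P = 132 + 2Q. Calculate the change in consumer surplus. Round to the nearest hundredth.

-213.75

Rewriting demand in inverse form: P = 174 - 2Q.
Initial equilibrium: Q_0 = 18, P_0 = 138; CS_0 = (1/2)(18)(36) = 324, PS_0 = (1/2)(18)(36) = 324.
New equilibrium: 174 - 2Q = 132 + 2Q gives Q_1 = 10.5, P_1 = 153; CS_1 = 110.25, PS_1 = 110.25.
Change in consumer surplus = 110.25 - 324 = -213.75.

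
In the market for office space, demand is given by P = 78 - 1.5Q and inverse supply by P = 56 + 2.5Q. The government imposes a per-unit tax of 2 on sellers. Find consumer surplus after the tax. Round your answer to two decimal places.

18.75

Without the tax, 78 - 1.5Q = 56 + 2.5Q so Q* = 5.5 and P* = 69.75.
With the tax, sellers need 2 more per unit: 78 - 1.5Q = 56 + 2.5Q + 2, so Q_t = 5. Buyers pay P_b = 70.5; sellers receive P_s = P_b - 2 = 68.5.
Consumer surplus is the triangle under demand above P_b: (1/2)(5)(78 - 70.5) = 18.75.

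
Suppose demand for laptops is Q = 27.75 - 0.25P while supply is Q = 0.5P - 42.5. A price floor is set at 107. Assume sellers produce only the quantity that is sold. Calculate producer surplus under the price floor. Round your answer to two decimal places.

Rewriting demand in inverse form: P = 111 - 4Q.
Rewriting supply in inverse form: P = 85 + 2Q.
Without the control, 111 - 4Q = 85 + 2Q so Q* = 4.3333 and P* = 93.6667.
At P = 107, buyers demand (111 - 107)/4 = 1 while sellers would supply more, so the quantity traded is 1 at price 107.
The supply price at Q = 1 is 87. PS is the trapezoid between 107 and supply over [0, 1]: (1/2)[(107 - 85) + (107 - 87)](1) = 21.

21.00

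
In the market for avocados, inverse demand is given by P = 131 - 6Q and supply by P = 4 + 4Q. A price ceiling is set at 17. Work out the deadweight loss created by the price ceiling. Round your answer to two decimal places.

Without the control, 131 - 6Q = 4 + 4Q so Q* = 12.7 and P* = 54.8.
At P = 17, sellers supply (17 - 4)/4 = 3.25 while buyers want more, so the quantity traded is 3.25 at price 17.
The lost-trades triangle has base Q* - 3.25 = 9.45 and height equal to the gap between the curves at Q = 3.25, which is 111.5 - 17 = 94.5. DWL = (1/2)(9.45)(94.5) = 446.5125.

446.51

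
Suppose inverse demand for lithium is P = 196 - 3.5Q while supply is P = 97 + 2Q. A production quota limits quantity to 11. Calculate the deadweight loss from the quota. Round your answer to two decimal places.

134.75

Unrestricted equilibrium: Q* = (196 - 97)/(3.5 + 2) = 18.
At Q = 11 the demand price is 196 - 3.5(11) = 157.5 and the supply price is 97 + 2(11) = 119.
Deadweight loss is the triangle between the curves from 11 to 18: (1/2)(157.5 - 119)(18 - 11) = 134.75.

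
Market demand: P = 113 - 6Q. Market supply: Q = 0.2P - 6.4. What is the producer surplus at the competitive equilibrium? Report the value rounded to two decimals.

135.56

Rewriting supply in inverse form: P = 32 + 5Q.
Setting demand equal to supply, 81 = 11Q, so Q* = 7.3636 and P* = 68.8182.
The supply curve's price intercept is 32, so PS = (1/2)(Q*)(P* - 32) = (1/2)(7.3636)(36.8182) = 135.5579.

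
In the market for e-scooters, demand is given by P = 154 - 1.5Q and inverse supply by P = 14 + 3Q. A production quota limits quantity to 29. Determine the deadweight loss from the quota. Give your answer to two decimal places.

10.03

Without the quota, 154 - 1.5Q = 14 + 3Q gives Q* = 31.1111.
At Q = 29 the demand price is 154 - 1.5(29) = 110.5 and the supply price is 14 + 3(29) = 101.
Deadweight loss is the triangle between the curves from 29 to 31.1111: (1/2)(110.5 - 101)(31.1111 - 29) = 10.0278.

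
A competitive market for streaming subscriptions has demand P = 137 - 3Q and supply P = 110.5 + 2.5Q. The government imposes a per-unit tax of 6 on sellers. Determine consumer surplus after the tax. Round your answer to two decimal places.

Without the tax, 137 - 3Q = 110.5 + 2.5Q so Q* = 4.8182 and P* = 122.5455.
A tax on sellers shifts supply up by 6: 137 - 3Q = 110.5 + 2.5Q + 6, so Q_t = 3.7273. Buyers pay P_b = 125.8182; sellers receive P_s = P_b - 6 = 119.8182.
Consumer surplus is the triangle under demand above P_b: (1/2)(3.7273)(137 - 125.8182) = 20.8388.

20.84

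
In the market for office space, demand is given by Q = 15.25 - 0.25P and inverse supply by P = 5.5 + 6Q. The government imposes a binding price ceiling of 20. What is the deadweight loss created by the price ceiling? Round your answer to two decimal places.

49.09

Rewriting demand in inverse form: P = 61 - 4Q.
Free-market equilibrium: 61 - 4Q = 5.5 + 6Q gives Q* = 5.55, P* = 38.8.
At the ceiling price 20, quantity supplied is (20 - 5.5)/6 = 2.4167; supply is the short side, so Q = 2.4167 trades at P = 20.
The lost-trades triangle has base Q* - 2.4167 = 3.1333 and height equal to the gap between the curves at Q = 2.4167, which is 51.3333 - 20 = 31.3333. DWL = (1/2)(3.1333)(31.3333) = 49.0889.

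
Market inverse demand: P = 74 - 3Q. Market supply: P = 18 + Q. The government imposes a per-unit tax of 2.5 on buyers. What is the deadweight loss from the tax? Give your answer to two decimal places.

0.78

Without the tax, 74 - 3Q = 18 + Q so Q* = 14 and P* = 32.
With the tax, buyers' net willingness to pay falls by 2.5: (74 - 2.5) - 3Q = 18 + Q, so Q_t = 13.375. Buyers pay P_b = 33.875; sellers receive P_s = P_b - 2.5 = 31.375.
Deadweight loss is the triangle between the curves from Q_t to Q*: (1/2)(14 - 13.375)(2.5) = 0.7812.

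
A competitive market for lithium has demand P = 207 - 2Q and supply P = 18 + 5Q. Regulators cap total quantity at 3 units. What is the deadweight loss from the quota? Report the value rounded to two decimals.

Without the quota, 207 - 2Q = 18 + 5Q gives Q* = 27.
At Q = 3 the demand price is 207 - 2(3) = 201 and the supply price is 18 + 5(3) = 33.
DWL = (1/2)(gap between curves at 3) x (Q* - 3) = (1/2)(168)(24) = 2016.

2016.00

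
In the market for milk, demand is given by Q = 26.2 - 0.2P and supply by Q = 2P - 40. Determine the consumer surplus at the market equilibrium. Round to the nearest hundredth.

Rewriting demand in inverse form: P = 131 - 5Q.
Rewriting supply in inverse form: P = 20 + 0.5Q.
Set 131 - 5Q = 20 + 0.5Q, which gives 111 = 5.5Q, so Q* = 20.1818 and P* = 131 - 5(20.1818) = 30.0909.
The demand choke price is 131, so CS = (1/2)(Q*)(131 - P*) = (1/2)(20.1818)(100.9091) = 1018.2645.

1018.26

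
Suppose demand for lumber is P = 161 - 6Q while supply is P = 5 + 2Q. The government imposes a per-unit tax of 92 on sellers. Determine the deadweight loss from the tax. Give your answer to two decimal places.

529.00

Pre-tax equilibrium: 161 - 6Q = 5 + 2Q gives Q* = 19.5, P* = 44.
With the tax, sellers need 92 more per unit: 161 - 6Q = 5 + 2Q + 92, so Q_t = 8. Buyers pay P_b = 113; sellers receive P_s = P_b - 92 = 21.
Deadweight loss is the triangle between the curves from Q_t to Q*: (1/2)(19.5 - 8)(92) = 529.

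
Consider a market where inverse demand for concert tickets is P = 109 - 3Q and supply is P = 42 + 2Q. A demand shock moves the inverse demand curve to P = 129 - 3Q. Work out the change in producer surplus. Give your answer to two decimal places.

123.20

Initial equilibrium: Q_0 = 13.4, P_0 = 68.8; CS_0 = (1/2)(13.4)(40.2) = 269.34, PS_0 = (1/2)(13.4)(26.8) = 179.56.
New equilibrium: 129 - 3Q = 42 + 2Q gives Q_1 = 17.4, P_1 = 76.8; CS_1 = 454.14, PS_1 = 302.76.
Change in producer surplus = 302.76 - 179.56 = 123.2.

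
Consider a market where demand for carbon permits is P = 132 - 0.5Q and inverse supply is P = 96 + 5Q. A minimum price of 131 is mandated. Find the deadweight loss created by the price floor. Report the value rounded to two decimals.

56.82

Free-market equilibrium: 132 - 0.5Q = 96 + 5Q gives Q* = 6.5455, P* = 128.7273.
At P = 131, buyers demand (132 - 131)/0.5 = 2 while sellers would supply more, so the quantity traded is 2 at price 131.
The lost-trades triangle has base Q* - 2 = 4.5455 and height equal to the gap between the curves at Q = 2, which is 131 - 106 = 25. DWL = (1/2)(4.5455)(25) = 56.8182.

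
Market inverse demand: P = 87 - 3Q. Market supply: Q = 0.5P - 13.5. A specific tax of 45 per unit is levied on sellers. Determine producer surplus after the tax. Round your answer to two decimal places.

Rewriting supply in inverse form: P = 27 + 2Q.
Without the tax, 87 - 3Q = 27 + 2Q so Q* = 12 and P* = 51.
With the tax, sellers need 45 more per unit: 87 - 3Q = 27 + 2Q + 45, so Q_t = 3. Buyers pay P_b = 78; sellers receive P_s = P_b - 45 = 33.
PS = (1/2)(Q_t)(P_s - 27) = (1/2)(3)(6) = 9.

9.00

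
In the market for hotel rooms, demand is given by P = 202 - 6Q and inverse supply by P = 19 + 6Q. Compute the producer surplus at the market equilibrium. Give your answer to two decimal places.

Equilibrium: 202 - 6Q = 19 + 6Q, so Q* = 15.25 and P* = 110.5.
The supply curve's price intercept is 19, so PS = (1/2)(Q*)(P* - 19) = (1/2)(15.25)(91.5) = 697.6875.

697.69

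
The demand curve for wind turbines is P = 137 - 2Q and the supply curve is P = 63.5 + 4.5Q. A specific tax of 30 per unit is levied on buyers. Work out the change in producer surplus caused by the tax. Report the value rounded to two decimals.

Pre-tax equilibrium: 137 - 2Q = 63.5 + 4.5Q gives Q* = 11.3077, P* = 114.3846.
With the tax, buyers' net willingness to pay falls by 30: (137 - 30) - 2Q = 63.5 + 4.5Q, so Q_t = 6.6923. Buyers pay P_b = 123.6154; sellers receive P_s = P_b - 30 = 93.6154.
PS falls from (1/2)(11.3077)(50.8846) = 287.6938 to (1/2)(6.6923)(30.1154) = 100.7707, a change of -186.9231.

-186.92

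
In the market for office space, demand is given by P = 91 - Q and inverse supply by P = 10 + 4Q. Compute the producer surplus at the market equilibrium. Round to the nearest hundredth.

Set 91 - Q = 10 + 4Q, which gives 81 = 5Q, so Q* = 16.2 and P* = 91 - (16.2) = 74.8.
The supply curve's price intercept is 10, so PS = (1/2)(Q*)(P* - 10) = (1/2)(16.2)(64.8) = 524.88.

524.88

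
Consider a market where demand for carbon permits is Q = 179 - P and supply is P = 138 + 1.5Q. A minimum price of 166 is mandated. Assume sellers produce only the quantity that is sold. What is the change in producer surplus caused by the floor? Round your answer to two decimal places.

35.53

Rewriting demand in inverse form: P = 179 - Q.
Free-market equilibrium: 179 - Q = 138 + 1.5Q gives Q* = 16.4, P* = 162.6.
At the floor price 166, quantity demanded is (179 - 166)/1 = 13; demand is the short side, so Q = 13 trades at P = 166.
PS goes from (1/2)(16.4)(24.6) = 201.72 to 237.25 (computed as (166 - 138)(13) - (1/2)(1.5)(13)^2), a change of 35.53.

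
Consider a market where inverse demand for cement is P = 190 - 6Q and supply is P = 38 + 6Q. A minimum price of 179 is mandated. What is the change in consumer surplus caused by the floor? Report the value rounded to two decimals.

-471.25

Free-market equilibrium: 190 - 6Q = 38 + 6Q gives Q* = 12.6667, P* = 114.
At P = 179, buyers demand (190 - 179)/6 = 1.8333 while sellers would supply more, so the quantity traded is 1.8333 at price 179.
CS goes from (1/2)(12.6667)(76) = 481.3333 to 10.0833 (computed as (190 - 179)(1.8333) - (1/2)(6)(1.8333)^2), a change of -471.25.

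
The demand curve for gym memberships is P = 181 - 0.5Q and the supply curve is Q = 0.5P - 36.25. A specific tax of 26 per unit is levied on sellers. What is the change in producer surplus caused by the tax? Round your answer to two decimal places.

Rewriting supply in inverse form: P = 72.5 + 2Q.
Pre-tax equilibrium: 181 - 0.5Q = 72.5 + 2Q gives Q* = 43.4, P* = 159.3.
A tax on sellers shifts supply up by 26: 181 - 0.5Q = 72.5 + 2Q + 26, so Q_t = 33. Buyers pay P_b = 164.5; sellers receive P_s = P_b - 26 = 138.5.
PS falls from (1/2)(43.4)(86.8) = 1883.56 to (1/2)(33)(66) = 1089, a change of -794.56.

-794.56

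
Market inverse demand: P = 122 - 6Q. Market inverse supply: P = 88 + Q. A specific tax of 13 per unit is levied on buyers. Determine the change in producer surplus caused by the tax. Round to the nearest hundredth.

Without the tax, 122 - 6Q = 88 + Q so Q* = 4.8571 and P* = 92.8571.
A tax on buyers shifts demand down by 13: (122 - 13) - 6Q = 88 + Q, so Q_t = 3. Buyers pay P_b = 104; sellers receive P_s = P_b - 13 = 91.
Producers lose the trapezoid between P_s and P* out to Q_t plus the triangle from Q_t to Q*: change in PS = 4.5 - 11.7959 = -7.2959.

-7.30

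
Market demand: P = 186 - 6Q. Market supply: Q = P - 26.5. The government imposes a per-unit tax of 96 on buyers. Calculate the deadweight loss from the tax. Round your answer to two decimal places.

658.29

Rewriting supply in inverse form: P = 26.5 + Q.
Pre-tax equilibrium: 186 - 6Q = 26.5 + Q gives Q* = 22.7857, P* = 49.2857.
A tax on buyers shifts demand down by 96: (186 - 96) - 6Q = 26.5 + Q, so Q_t = 9.0714. Buyers pay P_b = 131.5714; sellers receive P_s = P_b - 96 = 35.5714.
Deadweight loss is the triangle between the curves from Q_t to Q*: (1/2)(22.7857 - 9.0714)(96) = 658.2857.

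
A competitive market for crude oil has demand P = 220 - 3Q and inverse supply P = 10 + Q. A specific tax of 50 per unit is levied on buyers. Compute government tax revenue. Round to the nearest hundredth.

Pre-tax equilibrium: 220 - 3Q = 10 + Q gives Q* = 52.5, P* = 62.5.
A tax on buyers shifts demand down by 50: (220 - 50) - 3Q = 10 + Q, so Q_t = 40. Buyers pay P_b = 100; sellers receive P_s = P_b - 50 = 50.
Revenue is the tax times quantity traded: 50 x 40 = 2000.

2000.00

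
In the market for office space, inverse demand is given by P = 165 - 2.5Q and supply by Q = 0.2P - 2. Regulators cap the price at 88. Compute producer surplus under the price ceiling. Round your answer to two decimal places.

Rewriting supply in inverse form: P = 10 + 5Q.
Free-market equilibrium: 165 - 2.5Q = 10 + 5Q gives Q* = 20.6667, P* = 113.3333.
At the ceiling price 88, quantity supplied is (88 - 10)/5 = 15.6; supply is the short side, so Q = 15.6 trades at P = 88.
PS is the triangle above supply below 88: (1/2)(15.6)(88 - 10) = 608.4.

608.40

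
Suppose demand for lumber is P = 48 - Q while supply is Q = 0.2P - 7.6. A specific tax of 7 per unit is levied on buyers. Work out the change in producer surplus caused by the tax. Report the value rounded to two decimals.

Rewriting supply in inverse form: P = 38 + 5Q.
Pre-tax equilibrium: 48 - Q = 38 + 5Q gives Q* = 1.6667, P* = 46.3333.
With the tax, buyers' net willingness to pay falls by 7: (48 - 7) - Q = 38 + 5Q, so Q_t = 0.5. Buyers pay P_b = 47.5; sellers receive P_s = P_b - 7 = 40.5.
Producers lose the trapezoid between P_s and P* out to Q_t plus the triangle from Q_t to Q*: change in PS = 0.625 - 6.9444 = -6.3194.

-6.32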